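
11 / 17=0.65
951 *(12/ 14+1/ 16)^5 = 11024696446593/ 17623416832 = 625.57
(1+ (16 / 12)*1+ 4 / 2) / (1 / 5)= 65 / 3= 21.67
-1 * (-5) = 5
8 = 8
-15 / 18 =-5 / 6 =-0.83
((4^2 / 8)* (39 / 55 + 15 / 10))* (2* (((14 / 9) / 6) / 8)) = 63 / 220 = 0.29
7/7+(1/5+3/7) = 57/35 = 1.63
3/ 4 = 0.75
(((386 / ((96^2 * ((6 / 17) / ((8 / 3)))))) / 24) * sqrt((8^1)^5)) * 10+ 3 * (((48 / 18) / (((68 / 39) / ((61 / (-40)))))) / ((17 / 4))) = -2379 / 1445+ 16405 * sqrt(2) / 972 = 22.22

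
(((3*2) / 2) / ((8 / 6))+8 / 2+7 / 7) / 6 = 29 / 24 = 1.21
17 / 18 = 0.94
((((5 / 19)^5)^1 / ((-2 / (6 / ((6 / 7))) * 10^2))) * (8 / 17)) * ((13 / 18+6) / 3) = -105875 / 2273058882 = -0.00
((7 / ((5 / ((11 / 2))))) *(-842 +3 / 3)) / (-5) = 64757 / 50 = 1295.14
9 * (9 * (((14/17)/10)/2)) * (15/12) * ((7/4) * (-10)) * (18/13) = -101.02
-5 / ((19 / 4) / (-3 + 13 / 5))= 8 / 19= 0.42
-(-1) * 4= 4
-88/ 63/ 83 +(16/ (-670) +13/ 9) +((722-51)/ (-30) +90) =48373307/ 700686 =69.04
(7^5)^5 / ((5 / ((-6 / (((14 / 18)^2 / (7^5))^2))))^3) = -1065784922447455932154344000000000000000000000000.00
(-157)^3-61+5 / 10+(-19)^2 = -7739185 / 2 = -3869592.50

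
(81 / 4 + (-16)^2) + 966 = 4969 / 4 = 1242.25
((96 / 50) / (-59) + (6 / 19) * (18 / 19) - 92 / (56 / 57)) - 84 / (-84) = -688632467 / 7454650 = -92.38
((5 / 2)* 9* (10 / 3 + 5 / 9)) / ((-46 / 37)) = -6475 / 92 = -70.38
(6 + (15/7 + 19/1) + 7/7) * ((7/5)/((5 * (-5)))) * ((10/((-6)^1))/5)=197/375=0.53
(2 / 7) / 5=2 / 35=0.06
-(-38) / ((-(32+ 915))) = -38 / 947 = -0.04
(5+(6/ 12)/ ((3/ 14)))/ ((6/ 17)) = 187/ 9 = 20.78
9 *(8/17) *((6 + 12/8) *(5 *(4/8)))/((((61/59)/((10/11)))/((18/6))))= 209.48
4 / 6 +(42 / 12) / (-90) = 113 / 180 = 0.63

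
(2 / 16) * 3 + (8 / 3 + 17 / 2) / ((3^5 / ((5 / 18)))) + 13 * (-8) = -103.61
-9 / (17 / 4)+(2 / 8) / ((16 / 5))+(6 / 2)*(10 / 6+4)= 16277 / 1088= 14.96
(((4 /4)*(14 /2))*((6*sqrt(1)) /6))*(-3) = -21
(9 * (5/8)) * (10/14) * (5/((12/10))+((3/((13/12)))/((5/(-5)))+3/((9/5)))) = 17925/1456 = 12.31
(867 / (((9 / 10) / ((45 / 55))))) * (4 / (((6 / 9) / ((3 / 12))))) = 13005 / 11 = 1182.27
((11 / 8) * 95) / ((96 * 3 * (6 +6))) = 1045 / 27648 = 0.04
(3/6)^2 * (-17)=-17/4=-4.25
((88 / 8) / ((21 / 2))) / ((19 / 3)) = 22 / 133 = 0.17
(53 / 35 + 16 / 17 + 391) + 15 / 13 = 3052303 / 7735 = 394.61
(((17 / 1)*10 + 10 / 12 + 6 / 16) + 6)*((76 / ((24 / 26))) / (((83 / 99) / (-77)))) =-889765877 / 664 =-1340008.85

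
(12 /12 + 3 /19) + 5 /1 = 117 /19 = 6.16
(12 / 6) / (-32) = -1 / 16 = -0.06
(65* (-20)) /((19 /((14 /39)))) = -1400 /57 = -24.56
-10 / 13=-0.77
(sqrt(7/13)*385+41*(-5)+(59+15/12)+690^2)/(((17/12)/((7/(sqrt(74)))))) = 16170*sqrt(6734)/8177+39980241*sqrt(74)/1258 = 273551.02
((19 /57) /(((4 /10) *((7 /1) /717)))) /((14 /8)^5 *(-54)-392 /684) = -10462464 /108707333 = -0.10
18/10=9/5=1.80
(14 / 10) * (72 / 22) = 4.58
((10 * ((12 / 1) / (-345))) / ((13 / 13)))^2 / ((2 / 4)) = 128 / 529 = 0.24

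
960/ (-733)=-1.31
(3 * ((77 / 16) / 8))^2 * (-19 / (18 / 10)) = -563255 / 16384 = -34.38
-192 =-192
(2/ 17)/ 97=2/ 1649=0.00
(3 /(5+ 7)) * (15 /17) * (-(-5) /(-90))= -5 /408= -0.01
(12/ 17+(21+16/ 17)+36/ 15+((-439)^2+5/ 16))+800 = 263223049/ 1360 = 193546.36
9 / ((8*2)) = 0.56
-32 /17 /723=-32 /12291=-0.00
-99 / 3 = -33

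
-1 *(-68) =68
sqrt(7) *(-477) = -477 *sqrt(7) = -1262.02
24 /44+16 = 182 /11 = 16.55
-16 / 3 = -5.33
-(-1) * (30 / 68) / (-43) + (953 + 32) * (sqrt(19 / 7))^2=27361225 / 10234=2673.56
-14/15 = -0.93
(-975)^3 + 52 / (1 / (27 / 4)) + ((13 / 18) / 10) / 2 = -333669248627 / 360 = -926859023.96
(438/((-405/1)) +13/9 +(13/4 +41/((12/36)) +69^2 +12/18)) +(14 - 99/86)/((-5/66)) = 109567633/23220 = 4718.67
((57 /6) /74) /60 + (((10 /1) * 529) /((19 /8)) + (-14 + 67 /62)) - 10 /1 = 11529985231 /5230320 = 2204.45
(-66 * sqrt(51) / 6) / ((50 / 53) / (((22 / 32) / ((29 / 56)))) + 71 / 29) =-1301839 * sqrt(51) / 373851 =-24.87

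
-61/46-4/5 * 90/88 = -1085/506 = -2.14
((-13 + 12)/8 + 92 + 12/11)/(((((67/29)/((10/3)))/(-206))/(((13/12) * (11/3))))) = -58828965/536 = -109755.53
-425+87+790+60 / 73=33056 / 73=452.82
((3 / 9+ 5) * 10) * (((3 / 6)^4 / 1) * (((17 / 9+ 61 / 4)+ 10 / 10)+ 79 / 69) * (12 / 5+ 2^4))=31934 / 27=1182.74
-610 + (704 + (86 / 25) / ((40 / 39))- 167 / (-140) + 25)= 216207 / 1750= 123.55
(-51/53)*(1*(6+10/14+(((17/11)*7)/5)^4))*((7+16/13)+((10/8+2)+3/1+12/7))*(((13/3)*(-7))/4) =18377595281673/5431811000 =3383.33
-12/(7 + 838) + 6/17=4866/14365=0.34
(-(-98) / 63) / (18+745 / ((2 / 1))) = 28 / 7029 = 0.00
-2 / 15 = -0.13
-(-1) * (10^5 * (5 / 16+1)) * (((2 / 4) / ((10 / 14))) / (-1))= -91875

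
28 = 28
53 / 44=1.20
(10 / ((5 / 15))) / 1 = 30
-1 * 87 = -87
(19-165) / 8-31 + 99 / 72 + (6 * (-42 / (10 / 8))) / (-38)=-32353 / 760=-42.57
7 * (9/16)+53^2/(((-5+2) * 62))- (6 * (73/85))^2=-405492797/10750800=-37.72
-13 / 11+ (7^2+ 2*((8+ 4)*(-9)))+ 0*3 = -1850 / 11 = -168.18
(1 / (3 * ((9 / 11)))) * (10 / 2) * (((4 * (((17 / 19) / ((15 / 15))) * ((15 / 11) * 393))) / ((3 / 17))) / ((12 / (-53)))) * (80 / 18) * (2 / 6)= -2006527000 / 13851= -144865.14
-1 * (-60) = 60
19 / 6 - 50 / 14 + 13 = 529 / 42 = 12.60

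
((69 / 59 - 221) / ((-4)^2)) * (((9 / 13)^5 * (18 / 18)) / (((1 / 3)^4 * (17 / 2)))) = -20.82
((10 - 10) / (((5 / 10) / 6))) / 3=0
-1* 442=-442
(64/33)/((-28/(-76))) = 1216/231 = 5.26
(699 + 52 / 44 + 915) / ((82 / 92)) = 817282 / 451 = 1812.16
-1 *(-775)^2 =-600625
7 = 7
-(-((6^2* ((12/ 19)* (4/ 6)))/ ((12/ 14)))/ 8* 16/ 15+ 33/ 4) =-2239/ 380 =-5.89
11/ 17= 0.65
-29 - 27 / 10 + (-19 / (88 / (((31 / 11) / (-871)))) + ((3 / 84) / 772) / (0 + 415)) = -29969303062847 / 945424720240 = -31.70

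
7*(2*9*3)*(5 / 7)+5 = 275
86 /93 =0.92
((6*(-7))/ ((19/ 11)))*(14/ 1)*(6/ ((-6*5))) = 6468/ 95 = 68.08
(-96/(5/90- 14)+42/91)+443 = 1469479/3263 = 450.35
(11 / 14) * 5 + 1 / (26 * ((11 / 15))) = 3985 / 1001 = 3.98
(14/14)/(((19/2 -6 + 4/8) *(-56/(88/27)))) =-11/756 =-0.01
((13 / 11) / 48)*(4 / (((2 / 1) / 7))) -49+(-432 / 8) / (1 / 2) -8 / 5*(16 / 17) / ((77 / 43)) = -157.50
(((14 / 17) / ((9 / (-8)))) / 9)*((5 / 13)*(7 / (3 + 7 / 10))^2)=-0.11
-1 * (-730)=730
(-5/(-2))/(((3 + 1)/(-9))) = -45/8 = -5.62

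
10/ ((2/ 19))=95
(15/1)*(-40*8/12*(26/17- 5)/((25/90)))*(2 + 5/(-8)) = 116820/17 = 6871.76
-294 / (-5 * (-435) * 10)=-49 / 3625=-0.01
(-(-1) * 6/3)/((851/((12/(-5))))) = -24/4255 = -0.01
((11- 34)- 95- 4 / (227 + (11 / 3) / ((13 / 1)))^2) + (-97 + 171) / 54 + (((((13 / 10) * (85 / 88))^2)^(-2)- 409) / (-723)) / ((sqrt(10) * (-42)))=-61854664043 / 530350848- 324895596451 * sqrt(10) / 241454568902820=-116.63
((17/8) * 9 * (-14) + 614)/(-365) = -277/292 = -0.95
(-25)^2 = 625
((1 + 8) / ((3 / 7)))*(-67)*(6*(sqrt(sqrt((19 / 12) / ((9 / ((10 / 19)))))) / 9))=-469*15^(1 / 4)*2^(3 / 4) / 3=-517.42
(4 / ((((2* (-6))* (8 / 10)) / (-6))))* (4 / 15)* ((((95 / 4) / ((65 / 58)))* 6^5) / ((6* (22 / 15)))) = 1785240 / 143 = 12484.20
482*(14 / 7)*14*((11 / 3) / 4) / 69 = 37114 / 207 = 179.29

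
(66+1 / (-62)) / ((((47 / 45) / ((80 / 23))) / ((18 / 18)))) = 7363800 / 33511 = 219.74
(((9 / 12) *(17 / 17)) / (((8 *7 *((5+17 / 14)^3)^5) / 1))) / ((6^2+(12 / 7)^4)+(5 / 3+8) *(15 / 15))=1667495524260299776 / 5381261078373346625197633652273415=0.00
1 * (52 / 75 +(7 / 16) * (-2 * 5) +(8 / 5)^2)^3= -304821217 / 216000000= -1.41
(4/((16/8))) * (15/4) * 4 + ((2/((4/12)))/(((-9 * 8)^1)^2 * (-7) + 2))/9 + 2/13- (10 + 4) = 11430077/707577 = 16.15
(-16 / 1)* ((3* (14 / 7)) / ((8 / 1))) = -12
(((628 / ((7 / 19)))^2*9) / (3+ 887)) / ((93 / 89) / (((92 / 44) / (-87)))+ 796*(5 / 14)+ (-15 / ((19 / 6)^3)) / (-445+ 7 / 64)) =122.01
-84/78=-14/13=-1.08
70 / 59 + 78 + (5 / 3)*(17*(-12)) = -15388 / 59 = -260.81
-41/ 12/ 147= -41/ 1764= -0.02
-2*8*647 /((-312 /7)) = 232.26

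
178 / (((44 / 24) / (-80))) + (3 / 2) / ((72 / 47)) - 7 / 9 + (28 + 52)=-7687.07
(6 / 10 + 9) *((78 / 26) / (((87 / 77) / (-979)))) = -3618384 / 145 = -24954.37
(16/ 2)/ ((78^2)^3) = 1/ 28149950088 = 0.00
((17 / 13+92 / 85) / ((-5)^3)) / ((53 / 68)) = -10564 / 430625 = -0.02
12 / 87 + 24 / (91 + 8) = 364 / 957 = 0.38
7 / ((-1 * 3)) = -7 / 3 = -2.33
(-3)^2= 9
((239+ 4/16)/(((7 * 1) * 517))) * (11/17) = 957/22372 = 0.04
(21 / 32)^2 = 441 / 1024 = 0.43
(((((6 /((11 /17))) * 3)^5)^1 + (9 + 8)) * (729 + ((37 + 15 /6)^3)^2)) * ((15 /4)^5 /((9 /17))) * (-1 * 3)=-2806429705503161230121627334375 /10554638336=-265895392732778639296.58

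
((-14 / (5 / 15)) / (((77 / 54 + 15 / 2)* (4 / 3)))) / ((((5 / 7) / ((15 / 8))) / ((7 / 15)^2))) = -194481 / 96400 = -2.02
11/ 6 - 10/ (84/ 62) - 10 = -653/ 42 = -15.55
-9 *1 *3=-27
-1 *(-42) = 42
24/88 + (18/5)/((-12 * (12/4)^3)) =259/990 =0.26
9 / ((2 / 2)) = 9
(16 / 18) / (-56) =-0.02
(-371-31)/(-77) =402/77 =5.22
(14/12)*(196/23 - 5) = 189/46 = 4.11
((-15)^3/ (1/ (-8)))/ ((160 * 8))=675/ 32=21.09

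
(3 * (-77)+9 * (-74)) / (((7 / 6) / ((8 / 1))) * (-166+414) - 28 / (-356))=-478998 / 19355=-24.75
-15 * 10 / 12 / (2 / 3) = -75 / 4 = -18.75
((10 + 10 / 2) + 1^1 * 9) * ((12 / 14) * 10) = 1440 / 7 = 205.71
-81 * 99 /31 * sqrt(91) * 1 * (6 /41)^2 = -288684 * sqrt(91) /52111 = -52.85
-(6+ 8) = -14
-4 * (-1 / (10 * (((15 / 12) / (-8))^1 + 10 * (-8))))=-64 / 12825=-0.00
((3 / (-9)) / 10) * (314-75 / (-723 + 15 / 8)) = -302011 / 28845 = -10.47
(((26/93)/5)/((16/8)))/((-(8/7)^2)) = -0.02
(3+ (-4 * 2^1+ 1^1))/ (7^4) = -4/ 2401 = -0.00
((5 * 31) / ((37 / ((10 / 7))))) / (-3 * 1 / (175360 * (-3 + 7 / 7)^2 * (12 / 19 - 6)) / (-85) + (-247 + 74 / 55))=-34563105280000 / 1418749183613811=-0.02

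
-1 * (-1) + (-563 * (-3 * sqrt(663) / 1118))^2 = 145584919 / 96148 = 1514.18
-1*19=-19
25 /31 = 0.81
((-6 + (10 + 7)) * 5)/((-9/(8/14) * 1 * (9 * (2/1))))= -0.19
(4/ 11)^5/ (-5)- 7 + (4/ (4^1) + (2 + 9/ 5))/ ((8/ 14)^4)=195928093/ 5153632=38.02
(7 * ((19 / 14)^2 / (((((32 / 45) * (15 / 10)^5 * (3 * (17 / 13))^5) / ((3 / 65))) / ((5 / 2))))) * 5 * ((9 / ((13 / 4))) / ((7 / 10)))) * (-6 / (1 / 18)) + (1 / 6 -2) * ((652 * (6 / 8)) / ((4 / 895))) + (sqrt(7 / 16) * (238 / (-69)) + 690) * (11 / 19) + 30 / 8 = -19053186211860475 / 95175854424 -1309 * sqrt(7) / 2622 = -200190.61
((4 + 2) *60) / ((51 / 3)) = 360 / 17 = 21.18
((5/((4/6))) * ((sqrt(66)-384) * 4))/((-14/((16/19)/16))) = 5760/133-15 * sqrt(66)/133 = 42.39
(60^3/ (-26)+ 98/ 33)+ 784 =-7520.72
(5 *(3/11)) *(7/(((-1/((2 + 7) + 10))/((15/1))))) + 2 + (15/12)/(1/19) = -118567/44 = -2694.70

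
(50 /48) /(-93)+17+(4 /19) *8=791885 /42408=18.67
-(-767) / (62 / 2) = 767 / 31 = 24.74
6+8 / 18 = 58 / 9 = 6.44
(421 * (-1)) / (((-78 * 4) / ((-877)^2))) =1037831.12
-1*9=-9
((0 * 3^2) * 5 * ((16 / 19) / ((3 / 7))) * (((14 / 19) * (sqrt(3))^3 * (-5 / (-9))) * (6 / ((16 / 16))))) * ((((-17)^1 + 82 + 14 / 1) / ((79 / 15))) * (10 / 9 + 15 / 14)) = 0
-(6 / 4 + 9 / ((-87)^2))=-2525 / 1682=-1.50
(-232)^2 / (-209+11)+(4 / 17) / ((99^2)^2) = -443915673692 / 1633013217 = -271.84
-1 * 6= -6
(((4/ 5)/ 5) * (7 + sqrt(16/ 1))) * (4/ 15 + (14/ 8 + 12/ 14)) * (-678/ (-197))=3000602/ 172375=17.41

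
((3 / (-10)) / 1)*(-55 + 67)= -18 / 5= -3.60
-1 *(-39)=39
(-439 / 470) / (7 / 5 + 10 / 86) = -18877 / 30644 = -0.62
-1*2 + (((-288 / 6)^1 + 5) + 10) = -35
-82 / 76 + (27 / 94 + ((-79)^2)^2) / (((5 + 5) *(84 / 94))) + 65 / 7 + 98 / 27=89440758113 / 20520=4358711.41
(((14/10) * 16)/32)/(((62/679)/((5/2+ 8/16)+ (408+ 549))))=228144/31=7359.48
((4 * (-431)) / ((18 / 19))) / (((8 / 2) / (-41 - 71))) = 458584 / 9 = 50953.78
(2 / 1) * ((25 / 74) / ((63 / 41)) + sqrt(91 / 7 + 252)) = 1025 / 2331 + 2 * sqrt(265) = 33.00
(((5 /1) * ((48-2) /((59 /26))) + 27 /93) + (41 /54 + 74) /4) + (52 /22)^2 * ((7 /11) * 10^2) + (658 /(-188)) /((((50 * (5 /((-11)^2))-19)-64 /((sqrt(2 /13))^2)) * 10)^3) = 8992572615775980825357241321 /18897587526851913602250000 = 475.86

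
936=936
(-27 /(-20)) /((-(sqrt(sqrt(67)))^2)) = -27 * sqrt(67) /1340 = -0.16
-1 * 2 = -2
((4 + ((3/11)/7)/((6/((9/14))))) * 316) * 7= 682007/77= 8857.23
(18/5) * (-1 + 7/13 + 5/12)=-0.16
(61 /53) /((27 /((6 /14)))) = 0.02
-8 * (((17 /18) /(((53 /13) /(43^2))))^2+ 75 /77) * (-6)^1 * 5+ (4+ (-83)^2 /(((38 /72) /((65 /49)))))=34213997620315252 /776708163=44050003.91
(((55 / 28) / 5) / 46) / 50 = 11 / 64400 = 0.00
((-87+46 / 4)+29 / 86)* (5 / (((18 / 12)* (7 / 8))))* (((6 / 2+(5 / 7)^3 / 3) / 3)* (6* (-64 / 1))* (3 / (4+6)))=10630332416 / 309729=34321.40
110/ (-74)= -55/ 37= -1.49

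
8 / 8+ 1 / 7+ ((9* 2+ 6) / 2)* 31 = 2612 / 7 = 373.14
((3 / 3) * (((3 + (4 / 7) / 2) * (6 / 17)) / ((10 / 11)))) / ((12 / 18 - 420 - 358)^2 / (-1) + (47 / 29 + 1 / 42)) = -396198 / 187672599475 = -0.00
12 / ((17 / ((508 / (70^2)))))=1524 / 20825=0.07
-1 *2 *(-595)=1190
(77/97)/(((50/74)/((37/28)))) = 15059/9700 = 1.55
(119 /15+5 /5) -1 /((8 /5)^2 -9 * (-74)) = 2239301 /250710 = 8.93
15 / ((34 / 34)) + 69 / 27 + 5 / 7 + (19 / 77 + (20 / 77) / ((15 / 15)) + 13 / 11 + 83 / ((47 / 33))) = 2548184 / 32571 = 78.23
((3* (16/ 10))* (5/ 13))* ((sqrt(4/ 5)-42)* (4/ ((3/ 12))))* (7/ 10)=-56448/ 65 + 2688* sqrt(5)/ 325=-849.94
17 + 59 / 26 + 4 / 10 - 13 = 867 / 130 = 6.67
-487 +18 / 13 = -6313 / 13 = -485.62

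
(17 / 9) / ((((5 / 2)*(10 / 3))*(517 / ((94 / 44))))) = 17 / 18150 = 0.00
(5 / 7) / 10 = 1 / 14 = 0.07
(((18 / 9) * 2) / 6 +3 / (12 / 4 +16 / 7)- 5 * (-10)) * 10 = 56870 / 111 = 512.34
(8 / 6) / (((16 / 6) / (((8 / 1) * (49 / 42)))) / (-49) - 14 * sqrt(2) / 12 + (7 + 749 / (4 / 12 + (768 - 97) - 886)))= 13940935904 * sqrt(2) / 85704556393 + 41883016560 / 85704556393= 0.72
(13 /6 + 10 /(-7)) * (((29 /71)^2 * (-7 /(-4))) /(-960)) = -26071 /116144640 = -0.00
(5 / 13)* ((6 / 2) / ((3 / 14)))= 70 / 13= 5.38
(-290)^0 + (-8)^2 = 65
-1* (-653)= 653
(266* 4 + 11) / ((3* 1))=358.33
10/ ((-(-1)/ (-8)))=-80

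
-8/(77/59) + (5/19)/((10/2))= -8891/1463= -6.08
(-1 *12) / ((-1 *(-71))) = -12 / 71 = -0.17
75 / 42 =25 / 14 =1.79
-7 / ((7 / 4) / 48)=-192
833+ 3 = 836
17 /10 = 1.70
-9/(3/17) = -51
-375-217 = -592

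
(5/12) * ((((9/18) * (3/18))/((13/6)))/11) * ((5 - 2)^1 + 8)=5/312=0.02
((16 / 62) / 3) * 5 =40 / 93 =0.43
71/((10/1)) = 71/10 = 7.10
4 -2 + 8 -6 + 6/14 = 31/7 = 4.43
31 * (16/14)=248/7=35.43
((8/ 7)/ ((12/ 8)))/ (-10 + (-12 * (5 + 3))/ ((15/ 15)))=-8/ 1113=-0.01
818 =818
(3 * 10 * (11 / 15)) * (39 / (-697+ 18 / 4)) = -1716 / 1385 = -1.24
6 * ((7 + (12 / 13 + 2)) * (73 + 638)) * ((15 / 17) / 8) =4127355 / 884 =4668.95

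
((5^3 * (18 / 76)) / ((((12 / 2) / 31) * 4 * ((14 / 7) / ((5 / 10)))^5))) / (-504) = -3875 / 52297728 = -0.00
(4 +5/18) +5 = 167/18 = 9.28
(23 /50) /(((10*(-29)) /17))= -391 /14500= -0.03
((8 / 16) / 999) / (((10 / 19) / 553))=10507 / 19980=0.53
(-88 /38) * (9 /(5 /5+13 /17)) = -1122 /95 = -11.81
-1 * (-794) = 794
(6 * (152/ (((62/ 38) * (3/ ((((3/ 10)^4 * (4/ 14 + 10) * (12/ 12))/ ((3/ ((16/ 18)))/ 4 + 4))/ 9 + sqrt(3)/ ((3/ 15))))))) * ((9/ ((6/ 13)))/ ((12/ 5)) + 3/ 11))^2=737901289231488 * sqrt(3)/ 15770610625 + 9818475652850999289191724/ 53472226650390625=183699272.81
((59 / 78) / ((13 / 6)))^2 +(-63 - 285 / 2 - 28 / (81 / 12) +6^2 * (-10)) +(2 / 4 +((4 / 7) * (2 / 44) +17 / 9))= -33674121959 / 59378319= -567.11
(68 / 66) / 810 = 17 / 13365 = 0.00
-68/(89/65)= -4420/89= -49.66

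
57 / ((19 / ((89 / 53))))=267 / 53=5.04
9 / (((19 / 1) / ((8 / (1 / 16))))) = 1152 / 19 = 60.63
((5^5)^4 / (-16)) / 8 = -95367431640625 / 128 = -745058059692.38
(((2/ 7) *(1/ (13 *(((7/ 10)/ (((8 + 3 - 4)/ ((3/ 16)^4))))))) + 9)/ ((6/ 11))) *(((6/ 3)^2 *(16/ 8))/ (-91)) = -60590596/ 2012283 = -30.11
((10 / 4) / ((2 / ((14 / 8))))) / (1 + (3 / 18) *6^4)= 5 / 496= 0.01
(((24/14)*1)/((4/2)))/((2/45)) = 135/7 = 19.29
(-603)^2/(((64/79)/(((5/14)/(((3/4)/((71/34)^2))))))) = 241338807585/258944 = 932011.58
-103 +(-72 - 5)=-180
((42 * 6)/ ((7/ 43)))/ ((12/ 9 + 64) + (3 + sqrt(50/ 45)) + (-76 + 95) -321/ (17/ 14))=-39596808/ 4527883 -74562 * sqrt(10)/ 4527883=-8.80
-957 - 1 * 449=-1406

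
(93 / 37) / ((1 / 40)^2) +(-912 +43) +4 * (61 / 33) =3858379 / 1221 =3160.02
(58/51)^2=3364/2601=1.29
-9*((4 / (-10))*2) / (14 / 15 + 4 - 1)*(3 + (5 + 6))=25.63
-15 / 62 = -0.24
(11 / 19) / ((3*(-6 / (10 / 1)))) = -55 / 171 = -0.32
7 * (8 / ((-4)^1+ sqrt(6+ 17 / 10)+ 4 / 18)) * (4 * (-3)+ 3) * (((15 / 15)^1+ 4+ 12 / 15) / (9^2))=14616 * sqrt(770) / 26615+ 110432 / 5323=35.98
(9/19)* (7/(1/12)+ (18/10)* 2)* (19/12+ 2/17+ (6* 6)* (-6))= -28722069/3230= -8892.28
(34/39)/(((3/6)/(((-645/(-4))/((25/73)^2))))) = 3895499/1625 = 2397.23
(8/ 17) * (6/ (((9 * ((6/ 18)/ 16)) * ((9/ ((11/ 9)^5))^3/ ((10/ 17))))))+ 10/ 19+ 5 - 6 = -187214795447117449081/ 824169642415822173411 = -0.23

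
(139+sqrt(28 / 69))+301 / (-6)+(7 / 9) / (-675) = 2 * sqrt(483) / 69+1079311 / 12150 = 89.47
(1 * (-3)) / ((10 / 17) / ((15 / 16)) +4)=-153 / 236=-0.65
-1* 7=-7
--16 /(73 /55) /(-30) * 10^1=-880 /219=-4.02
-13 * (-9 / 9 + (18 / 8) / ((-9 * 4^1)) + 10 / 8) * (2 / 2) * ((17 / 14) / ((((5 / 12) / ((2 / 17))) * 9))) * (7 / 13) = -1 / 20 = -0.05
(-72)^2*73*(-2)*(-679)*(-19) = -9764302464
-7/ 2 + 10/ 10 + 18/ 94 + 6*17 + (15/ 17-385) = -454513/ 1598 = -284.43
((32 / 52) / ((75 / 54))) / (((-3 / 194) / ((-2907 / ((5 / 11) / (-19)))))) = -5657626656 / 1625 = -3481616.40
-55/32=-1.72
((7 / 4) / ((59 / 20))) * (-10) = -350 / 59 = -5.93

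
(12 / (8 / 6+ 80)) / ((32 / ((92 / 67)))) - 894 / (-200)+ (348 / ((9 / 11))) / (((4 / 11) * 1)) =2879233459 / 2452200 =1174.14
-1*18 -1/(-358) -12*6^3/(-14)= 418867/2506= 167.15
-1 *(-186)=186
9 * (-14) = -126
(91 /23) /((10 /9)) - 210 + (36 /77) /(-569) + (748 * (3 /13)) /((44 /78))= 1003265607 /10076990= 99.56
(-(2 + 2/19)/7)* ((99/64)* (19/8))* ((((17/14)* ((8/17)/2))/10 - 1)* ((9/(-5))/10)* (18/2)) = -136323/78400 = -1.74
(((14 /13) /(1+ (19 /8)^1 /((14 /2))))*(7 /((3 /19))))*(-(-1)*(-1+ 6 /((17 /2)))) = -104272 /9945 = -10.48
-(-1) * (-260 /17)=-260 /17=-15.29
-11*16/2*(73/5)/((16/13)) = -10439/10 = -1043.90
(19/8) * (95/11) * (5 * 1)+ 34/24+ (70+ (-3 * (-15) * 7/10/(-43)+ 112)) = 3238055/11352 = 285.24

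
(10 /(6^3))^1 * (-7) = -35 /108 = -0.32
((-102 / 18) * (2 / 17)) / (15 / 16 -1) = 32 / 3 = 10.67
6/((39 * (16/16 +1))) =1/13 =0.08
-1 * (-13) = 13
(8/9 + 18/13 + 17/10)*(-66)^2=1125058/65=17308.58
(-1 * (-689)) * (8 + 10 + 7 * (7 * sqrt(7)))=12402 + 33761 * sqrt(7)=101725.21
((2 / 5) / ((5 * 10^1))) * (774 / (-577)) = -0.01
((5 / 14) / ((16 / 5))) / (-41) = -25 / 9184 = -0.00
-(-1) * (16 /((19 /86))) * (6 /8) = 54.32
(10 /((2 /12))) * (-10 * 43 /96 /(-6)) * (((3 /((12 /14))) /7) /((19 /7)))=7525 /912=8.25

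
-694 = -694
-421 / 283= -1.49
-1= -1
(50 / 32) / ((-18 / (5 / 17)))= -125 / 4896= -0.03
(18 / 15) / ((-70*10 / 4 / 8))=-0.05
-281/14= -20.07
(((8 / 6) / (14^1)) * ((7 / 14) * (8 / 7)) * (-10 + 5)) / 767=-40 / 112749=-0.00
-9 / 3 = -3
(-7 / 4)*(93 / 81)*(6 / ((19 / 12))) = -434 / 57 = -7.61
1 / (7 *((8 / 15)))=15 / 56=0.27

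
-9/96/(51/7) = -7/544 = -0.01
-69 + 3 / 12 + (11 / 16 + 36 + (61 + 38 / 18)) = 4471 / 144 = 31.05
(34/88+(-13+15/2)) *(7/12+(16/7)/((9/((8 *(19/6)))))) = -132625/3696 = -35.88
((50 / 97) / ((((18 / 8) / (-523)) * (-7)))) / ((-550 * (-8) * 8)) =523 / 1075536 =0.00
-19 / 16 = -1.19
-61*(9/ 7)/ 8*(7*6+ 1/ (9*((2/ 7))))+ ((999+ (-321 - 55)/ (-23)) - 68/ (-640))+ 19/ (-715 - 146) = 1900674541/ 3168480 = 599.87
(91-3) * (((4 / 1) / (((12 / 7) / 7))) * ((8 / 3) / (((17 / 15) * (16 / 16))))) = 172480 / 51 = 3381.96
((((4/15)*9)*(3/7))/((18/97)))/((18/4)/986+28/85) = 382568/23051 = 16.60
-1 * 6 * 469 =-2814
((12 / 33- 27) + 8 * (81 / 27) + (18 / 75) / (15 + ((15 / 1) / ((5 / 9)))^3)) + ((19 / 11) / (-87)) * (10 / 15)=-624341654 / 235637325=-2.65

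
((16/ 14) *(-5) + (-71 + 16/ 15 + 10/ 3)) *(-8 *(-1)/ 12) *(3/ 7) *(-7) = 5062/ 35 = 144.63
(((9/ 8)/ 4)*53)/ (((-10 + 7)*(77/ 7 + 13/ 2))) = -159/ 560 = -0.28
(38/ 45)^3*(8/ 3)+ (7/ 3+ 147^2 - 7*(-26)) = 5958191476/ 273375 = 21794.94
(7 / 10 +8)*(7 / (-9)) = -6.77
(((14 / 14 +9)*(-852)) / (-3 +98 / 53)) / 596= 112890 / 9089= 12.42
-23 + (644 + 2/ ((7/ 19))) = 4385/ 7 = 626.43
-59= -59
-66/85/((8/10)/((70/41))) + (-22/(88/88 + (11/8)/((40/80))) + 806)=8348069/10455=798.48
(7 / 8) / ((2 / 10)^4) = 4375 / 8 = 546.88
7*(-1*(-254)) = 1778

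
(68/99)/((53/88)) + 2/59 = 33050/28143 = 1.17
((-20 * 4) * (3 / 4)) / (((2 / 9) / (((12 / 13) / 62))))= -1620 / 403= -4.02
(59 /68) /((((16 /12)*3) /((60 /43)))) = 885 /2924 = 0.30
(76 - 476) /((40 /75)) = -750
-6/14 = -3/7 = -0.43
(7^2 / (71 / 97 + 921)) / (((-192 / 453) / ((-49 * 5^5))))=109898271875 / 5722112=19205.89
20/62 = 0.32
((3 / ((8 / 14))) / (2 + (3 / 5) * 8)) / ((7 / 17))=15 / 8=1.88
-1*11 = -11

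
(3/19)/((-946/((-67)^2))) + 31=543727/17974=30.25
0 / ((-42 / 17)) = 0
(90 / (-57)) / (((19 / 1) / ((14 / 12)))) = -35 / 361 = -0.10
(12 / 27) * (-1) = -4 / 9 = -0.44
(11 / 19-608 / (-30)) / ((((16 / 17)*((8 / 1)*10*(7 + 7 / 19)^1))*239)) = 100997 / 642432000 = 0.00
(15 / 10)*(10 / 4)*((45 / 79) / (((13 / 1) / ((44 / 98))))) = 7425 / 100646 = 0.07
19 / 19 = 1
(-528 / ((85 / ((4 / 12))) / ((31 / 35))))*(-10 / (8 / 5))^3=213125 / 476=447.74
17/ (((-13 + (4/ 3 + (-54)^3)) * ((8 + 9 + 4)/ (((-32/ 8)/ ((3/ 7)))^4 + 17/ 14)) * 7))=-0.01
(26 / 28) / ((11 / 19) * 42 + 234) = 247 / 68712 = 0.00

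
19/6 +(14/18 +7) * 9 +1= 74.17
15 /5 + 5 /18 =59 /18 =3.28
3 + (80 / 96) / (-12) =211 / 72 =2.93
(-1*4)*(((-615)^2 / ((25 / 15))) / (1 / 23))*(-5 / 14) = 52195050 / 7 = 7456435.71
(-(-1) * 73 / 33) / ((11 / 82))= 5986 / 363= 16.49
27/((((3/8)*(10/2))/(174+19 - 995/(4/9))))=-147294/5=-29458.80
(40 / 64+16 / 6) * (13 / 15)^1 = 1027 / 360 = 2.85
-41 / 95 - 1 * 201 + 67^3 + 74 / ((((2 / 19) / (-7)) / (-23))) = 39305734 / 95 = 413744.57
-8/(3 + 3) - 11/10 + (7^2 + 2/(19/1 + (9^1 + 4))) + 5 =12391/240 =51.63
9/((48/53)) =159/16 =9.94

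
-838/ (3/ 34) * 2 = -56984/ 3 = -18994.67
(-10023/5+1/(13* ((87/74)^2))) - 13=-992601556/491985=-2017.54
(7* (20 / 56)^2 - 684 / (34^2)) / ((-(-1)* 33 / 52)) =31681 / 66759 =0.47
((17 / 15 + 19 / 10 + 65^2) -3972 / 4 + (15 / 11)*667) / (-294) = -1367711 / 97020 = -14.10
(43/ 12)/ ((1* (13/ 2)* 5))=43/ 390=0.11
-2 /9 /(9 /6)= -4 /27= -0.15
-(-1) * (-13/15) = -13/15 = -0.87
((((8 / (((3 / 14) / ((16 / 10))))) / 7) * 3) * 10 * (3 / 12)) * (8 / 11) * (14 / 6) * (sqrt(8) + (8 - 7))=3584 / 33 + 7168 * sqrt(2) / 33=415.79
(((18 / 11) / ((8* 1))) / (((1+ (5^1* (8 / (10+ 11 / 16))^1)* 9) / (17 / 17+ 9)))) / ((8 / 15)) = 0.11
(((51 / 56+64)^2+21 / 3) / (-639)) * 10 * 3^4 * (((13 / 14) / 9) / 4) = -860286505 / 6234368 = -137.99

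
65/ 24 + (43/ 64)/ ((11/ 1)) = 5849/ 2112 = 2.77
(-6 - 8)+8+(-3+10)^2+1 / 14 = 603 / 14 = 43.07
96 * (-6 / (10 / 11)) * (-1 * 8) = 25344 / 5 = 5068.80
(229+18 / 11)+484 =7861 / 11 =714.64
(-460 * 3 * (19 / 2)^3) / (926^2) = -2366355 / 1714952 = -1.38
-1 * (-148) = 148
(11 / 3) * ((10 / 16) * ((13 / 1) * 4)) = 715 / 6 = 119.17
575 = 575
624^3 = 242970624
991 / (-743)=-991 / 743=-1.33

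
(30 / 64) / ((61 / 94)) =705 / 976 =0.72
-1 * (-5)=5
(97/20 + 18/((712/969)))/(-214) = -26119/190460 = -0.14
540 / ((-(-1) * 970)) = 54 / 97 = 0.56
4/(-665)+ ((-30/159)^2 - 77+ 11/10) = -56689919/747194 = -75.87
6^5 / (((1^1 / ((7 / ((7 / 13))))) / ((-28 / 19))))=-2830464 / 19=-148971.79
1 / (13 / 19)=19 / 13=1.46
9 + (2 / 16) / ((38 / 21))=2757 / 304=9.07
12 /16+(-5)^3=-497 /4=-124.25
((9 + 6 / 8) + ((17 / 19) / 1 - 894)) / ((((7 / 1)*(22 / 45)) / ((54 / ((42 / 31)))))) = -842879925 / 81928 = -10288.06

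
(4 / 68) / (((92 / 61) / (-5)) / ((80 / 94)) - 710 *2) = -3050 / 73645377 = -0.00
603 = 603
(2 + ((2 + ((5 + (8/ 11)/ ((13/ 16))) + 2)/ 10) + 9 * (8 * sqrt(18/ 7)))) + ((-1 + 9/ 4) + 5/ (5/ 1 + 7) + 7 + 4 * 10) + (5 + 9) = 289387/ 4290 + 216 * sqrt(14)/ 7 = 182.91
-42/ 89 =-0.47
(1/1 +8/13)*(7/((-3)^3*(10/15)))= -49/78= -0.63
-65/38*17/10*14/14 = -221/76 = -2.91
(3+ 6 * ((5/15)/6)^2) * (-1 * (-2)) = 163/27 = 6.04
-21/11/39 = -7/143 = -0.05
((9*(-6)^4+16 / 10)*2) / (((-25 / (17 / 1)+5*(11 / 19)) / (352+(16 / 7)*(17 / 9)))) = 5837392.17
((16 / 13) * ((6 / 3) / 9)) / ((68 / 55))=440 / 1989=0.22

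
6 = 6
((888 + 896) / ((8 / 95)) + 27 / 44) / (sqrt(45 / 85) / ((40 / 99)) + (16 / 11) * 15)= 507098848000 / 518682237 - 3383766210 * sqrt(17) / 172894079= 896.97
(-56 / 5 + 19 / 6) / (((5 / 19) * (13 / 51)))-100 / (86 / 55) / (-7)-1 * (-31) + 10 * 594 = 5860.38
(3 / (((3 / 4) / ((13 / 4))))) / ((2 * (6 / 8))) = 26 / 3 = 8.67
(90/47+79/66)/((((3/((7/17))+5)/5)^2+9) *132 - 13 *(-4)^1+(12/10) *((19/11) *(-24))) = 11824925/7551303504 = 0.00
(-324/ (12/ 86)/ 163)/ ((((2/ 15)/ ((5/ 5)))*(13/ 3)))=-52245/ 2119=-24.66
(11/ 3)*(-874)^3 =-7343903864/ 3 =-2447967954.67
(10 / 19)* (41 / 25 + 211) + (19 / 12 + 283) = 452009 / 1140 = 396.50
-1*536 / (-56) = 9.57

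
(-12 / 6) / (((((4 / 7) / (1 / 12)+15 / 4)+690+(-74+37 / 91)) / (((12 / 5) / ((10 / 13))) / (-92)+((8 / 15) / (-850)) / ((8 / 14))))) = 0.00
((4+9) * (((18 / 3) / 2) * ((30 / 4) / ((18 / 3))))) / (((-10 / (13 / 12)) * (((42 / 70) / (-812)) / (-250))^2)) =-5440875781250 / 9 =-604541753472.22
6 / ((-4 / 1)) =-3 / 2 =-1.50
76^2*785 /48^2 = 283385 /144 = 1967.95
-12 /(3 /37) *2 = -296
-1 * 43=-43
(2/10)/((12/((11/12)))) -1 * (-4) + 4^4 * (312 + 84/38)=1100445329/13680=80441.91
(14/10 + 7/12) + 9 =659/60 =10.98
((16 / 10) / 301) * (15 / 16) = 3 / 602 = 0.00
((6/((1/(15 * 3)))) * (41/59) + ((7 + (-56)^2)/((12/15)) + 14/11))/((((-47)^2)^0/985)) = 10529077715/2596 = 4055885.10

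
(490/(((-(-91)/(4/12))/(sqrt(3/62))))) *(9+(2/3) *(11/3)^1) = 3605 *sqrt(186)/10881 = 4.52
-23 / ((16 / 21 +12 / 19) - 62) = 9177 / 24182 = 0.38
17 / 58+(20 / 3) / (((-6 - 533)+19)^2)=344789 / 1176240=0.29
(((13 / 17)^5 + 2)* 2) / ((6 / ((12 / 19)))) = 12844028 / 26977283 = 0.48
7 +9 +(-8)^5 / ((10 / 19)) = -311216 / 5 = -62243.20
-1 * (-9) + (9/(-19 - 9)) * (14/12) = 69/8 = 8.62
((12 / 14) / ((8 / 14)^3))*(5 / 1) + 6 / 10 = 3771 / 160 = 23.57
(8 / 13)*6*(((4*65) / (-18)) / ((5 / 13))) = -416 / 3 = -138.67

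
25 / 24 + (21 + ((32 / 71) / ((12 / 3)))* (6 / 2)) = 38135 / 1704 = 22.38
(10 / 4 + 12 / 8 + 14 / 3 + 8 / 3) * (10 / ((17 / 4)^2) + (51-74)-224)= -47482 / 17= -2793.06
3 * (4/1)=12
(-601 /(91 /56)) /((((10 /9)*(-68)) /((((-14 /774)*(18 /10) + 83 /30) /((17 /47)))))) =298881507 /8077550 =37.00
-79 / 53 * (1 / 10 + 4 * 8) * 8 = -101436 / 265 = -382.78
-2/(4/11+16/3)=-33/94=-0.35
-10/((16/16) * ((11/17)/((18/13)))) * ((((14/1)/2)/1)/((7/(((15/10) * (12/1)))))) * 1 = -55080/143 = -385.17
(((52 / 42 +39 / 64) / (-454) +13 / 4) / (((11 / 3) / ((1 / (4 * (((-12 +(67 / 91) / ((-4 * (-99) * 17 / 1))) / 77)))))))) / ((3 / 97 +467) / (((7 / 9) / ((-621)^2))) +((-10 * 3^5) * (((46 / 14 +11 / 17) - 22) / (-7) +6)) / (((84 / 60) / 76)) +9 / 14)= -19063039037933891 / 3093257143130064692942528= -0.00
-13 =-13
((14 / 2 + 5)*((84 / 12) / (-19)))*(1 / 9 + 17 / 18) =-14 / 3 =-4.67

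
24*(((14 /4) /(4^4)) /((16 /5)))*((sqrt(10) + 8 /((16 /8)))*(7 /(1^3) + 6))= 1365*sqrt(10) /1024 + 1365 /256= 9.55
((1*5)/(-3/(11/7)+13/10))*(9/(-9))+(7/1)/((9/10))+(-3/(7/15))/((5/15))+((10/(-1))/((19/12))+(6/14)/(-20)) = -15456271/1603980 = -9.64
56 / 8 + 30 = 37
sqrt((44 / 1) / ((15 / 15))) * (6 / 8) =3 * sqrt(11) / 2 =4.97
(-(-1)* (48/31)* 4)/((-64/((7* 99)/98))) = -297/434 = -0.68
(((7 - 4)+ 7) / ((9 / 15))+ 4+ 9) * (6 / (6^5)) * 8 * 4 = 178 / 243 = 0.73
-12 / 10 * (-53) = 318 / 5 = 63.60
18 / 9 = 2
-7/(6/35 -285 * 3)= 245/29919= 0.01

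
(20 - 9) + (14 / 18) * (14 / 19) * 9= 307 / 19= 16.16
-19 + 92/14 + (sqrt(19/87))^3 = -87/7 + 19*sqrt(1653)/7569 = -12.33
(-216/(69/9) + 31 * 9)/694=5769/15962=0.36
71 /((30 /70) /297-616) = -49203 /426887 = -0.12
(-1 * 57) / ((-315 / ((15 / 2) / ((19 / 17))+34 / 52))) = 1819 / 1365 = 1.33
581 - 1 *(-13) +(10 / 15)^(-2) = 2385 / 4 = 596.25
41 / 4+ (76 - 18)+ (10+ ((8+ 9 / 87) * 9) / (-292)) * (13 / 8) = 84.09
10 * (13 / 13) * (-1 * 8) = -80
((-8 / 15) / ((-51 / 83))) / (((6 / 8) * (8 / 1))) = 332 / 2295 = 0.14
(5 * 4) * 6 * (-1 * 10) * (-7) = 8400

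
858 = 858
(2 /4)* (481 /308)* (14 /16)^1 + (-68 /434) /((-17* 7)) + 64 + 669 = 784584655 /1069376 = 733.68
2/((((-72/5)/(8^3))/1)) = -640/9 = -71.11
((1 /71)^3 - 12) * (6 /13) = -5.54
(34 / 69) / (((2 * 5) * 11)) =17 / 3795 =0.00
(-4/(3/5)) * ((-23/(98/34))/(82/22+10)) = 86020/22197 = 3.88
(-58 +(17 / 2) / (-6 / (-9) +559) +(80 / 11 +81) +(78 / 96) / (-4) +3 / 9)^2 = 11634669462015625 / 12574456418304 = 925.26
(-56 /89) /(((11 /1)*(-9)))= 56 /8811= 0.01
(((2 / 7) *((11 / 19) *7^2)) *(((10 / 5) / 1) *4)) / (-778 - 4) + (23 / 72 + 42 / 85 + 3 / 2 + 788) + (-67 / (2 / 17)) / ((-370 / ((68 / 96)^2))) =2504739951871 / 3166536960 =791.00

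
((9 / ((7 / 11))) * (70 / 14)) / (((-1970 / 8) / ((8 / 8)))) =-396 / 1379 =-0.29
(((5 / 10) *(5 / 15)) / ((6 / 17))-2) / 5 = -11 / 36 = -0.31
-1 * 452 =-452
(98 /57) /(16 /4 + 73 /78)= 0.35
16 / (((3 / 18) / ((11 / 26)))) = 528 / 13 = 40.62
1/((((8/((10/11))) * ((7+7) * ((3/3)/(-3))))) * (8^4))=-15/2523136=-0.00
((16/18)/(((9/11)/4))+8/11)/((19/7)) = 31640/16929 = 1.87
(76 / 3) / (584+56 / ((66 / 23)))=209 / 4979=0.04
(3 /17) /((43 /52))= 156 /731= 0.21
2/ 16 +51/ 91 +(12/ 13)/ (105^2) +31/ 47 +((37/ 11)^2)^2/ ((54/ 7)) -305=-679479646043899/ 2367019254600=-287.06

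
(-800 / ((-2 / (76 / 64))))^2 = 225625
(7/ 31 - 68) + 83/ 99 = -205426/ 3069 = -66.94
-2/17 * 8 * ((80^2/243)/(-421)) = 102400/1739151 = 0.06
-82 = -82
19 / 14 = 1.36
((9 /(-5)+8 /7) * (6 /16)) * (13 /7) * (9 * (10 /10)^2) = -8073 /1960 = -4.12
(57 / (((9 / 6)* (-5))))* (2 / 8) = -19 / 10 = -1.90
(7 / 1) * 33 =231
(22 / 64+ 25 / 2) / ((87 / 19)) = 2603 / 928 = 2.80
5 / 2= 2.50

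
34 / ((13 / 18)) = 612 / 13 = 47.08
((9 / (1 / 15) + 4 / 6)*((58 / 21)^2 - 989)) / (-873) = 176143495 / 1154979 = 152.51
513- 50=463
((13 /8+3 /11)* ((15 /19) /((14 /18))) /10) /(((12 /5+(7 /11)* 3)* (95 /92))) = 34569 /798532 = 0.04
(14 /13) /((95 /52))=56 /95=0.59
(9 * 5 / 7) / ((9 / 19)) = 95 / 7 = 13.57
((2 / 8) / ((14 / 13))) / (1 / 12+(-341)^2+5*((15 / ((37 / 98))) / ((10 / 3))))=1443 / 723173654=0.00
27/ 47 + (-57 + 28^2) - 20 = 33256/ 47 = 707.57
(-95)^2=9025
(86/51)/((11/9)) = 258/187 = 1.38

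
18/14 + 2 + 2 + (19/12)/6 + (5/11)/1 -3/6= 30515/5544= 5.50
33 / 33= 1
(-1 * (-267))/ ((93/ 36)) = 3204/ 31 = 103.35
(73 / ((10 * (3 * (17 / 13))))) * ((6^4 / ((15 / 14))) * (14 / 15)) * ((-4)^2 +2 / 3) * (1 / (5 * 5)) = 2976064 / 2125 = 1400.50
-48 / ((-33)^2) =-16 / 363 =-0.04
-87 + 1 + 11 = -75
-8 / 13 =-0.62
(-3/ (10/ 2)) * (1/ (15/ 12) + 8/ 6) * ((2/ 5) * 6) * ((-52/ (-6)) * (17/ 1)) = -56576/ 125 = -452.61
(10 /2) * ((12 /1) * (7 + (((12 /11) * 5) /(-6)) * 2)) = 3420 /11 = 310.91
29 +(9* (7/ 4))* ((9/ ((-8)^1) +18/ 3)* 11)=27955/ 32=873.59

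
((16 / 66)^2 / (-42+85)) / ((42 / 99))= 32 / 9933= 0.00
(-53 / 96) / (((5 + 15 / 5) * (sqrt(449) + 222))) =-1961 / 6250880 + 53 * sqrt(449) / 37505280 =-0.00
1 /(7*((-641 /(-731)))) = 731 /4487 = 0.16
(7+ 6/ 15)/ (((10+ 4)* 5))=37/ 350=0.11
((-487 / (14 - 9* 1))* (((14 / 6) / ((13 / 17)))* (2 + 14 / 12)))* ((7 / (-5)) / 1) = 7707749 / 5850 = 1317.56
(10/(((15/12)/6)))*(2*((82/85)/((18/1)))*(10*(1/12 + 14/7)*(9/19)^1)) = 16400/323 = 50.77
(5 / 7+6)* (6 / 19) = 282 / 133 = 2.12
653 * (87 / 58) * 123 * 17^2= 69636573 / 2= 34818286.50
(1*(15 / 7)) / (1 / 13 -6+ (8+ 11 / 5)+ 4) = 975 / 3766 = 0.26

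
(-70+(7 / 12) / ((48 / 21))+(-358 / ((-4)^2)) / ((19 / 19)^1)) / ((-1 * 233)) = 17687 / 44736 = 0.40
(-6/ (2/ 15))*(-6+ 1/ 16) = 4275/ 16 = 267.19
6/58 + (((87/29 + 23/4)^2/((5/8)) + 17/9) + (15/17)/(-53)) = 58543655/470322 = 124.48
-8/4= -2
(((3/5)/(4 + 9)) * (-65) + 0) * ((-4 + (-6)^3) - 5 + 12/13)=8739/13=672.23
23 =23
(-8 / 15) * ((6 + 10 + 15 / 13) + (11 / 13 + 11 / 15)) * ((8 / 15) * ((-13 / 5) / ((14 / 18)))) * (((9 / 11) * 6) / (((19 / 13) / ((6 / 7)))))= 328243968 / 6400625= 51.28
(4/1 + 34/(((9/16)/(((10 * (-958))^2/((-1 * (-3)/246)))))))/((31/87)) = 118724887885844/93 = 1276611697697.25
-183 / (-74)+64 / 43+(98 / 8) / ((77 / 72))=15.42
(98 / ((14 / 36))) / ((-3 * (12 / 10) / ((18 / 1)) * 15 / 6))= -504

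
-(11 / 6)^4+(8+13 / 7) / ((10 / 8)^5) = -228701699 / 28350000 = -8.07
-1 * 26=-26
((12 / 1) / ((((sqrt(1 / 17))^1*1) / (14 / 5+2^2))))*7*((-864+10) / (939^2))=-813008*sqrt(17) / 1469535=-2.28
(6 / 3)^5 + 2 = 34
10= 10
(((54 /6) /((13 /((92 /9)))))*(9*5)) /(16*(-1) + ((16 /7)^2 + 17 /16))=-649152 /19799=-32.79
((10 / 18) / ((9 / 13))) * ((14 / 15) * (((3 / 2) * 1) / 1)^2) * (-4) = -182 / 27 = -6.74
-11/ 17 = -0.65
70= 70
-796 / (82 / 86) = -34228 / 41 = -834.83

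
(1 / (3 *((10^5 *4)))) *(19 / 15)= 19 / 18000000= 0.00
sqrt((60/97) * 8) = 4 * sqrt(2910)/97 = 2.22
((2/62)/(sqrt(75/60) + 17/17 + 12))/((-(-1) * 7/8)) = 416/145607- 16 * sqrt(5)/145607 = 0.00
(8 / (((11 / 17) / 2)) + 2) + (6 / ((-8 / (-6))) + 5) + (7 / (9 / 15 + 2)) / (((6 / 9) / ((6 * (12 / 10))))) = 18677 / 286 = 65.30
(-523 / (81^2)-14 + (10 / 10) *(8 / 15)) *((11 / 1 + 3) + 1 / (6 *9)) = -336402473 / 1771470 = -189.90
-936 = -936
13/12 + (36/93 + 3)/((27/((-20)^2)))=57209/1116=51.26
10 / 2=5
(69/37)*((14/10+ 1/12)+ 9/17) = 47219/12580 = 3.75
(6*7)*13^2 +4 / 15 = 106474 / 15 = 7098.27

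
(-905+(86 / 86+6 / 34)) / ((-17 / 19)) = 291935 / 289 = 1010.16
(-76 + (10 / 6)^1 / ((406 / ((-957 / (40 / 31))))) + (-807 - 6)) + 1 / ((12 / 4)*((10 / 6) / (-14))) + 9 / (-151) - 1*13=-76772383 / 84560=-907.90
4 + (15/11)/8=367/88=4.17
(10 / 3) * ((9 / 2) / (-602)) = -15 / 602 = -0.02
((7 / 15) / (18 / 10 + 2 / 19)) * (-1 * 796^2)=-84270928 / 543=-155195.08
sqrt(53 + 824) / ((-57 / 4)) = -4 * sqrt(877) / 57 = -2.08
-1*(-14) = 14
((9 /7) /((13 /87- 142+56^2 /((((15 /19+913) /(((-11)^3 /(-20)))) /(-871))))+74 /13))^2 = 195204466162055025 /4679369689309272195764244481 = 0.00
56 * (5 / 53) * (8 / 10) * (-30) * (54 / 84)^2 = -19440 / 371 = -52.40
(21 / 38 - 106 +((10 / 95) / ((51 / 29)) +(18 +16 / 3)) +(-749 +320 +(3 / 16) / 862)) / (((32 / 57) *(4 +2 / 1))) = -2276651367 / 15005696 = -151.72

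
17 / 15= 1.13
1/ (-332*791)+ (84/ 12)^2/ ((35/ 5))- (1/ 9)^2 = 148638311/ 21271572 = 6.99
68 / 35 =1.94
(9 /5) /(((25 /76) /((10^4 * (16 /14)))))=437760 /7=62537.14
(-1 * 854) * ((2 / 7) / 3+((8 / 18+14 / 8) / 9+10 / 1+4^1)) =-1983781 / 162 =-12245.56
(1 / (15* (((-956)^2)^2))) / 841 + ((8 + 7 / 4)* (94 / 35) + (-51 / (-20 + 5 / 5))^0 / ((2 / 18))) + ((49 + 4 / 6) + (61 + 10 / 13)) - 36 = 106071863320609376987 / 958871071120784640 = 110.62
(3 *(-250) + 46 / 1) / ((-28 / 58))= 10208 / 7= 1458.29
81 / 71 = 1.14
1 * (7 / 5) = 7 / 5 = 1.40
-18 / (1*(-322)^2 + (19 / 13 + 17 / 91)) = -819 / 4717697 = -0.00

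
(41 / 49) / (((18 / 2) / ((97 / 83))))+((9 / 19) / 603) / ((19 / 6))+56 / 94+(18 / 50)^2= 21695526663502 / 26006179854375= 0.83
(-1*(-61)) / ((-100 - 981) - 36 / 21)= -427 / 7579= -0.06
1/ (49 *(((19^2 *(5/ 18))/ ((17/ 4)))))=153/ 176890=0.00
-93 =-93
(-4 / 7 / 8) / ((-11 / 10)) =5 / 77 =0.06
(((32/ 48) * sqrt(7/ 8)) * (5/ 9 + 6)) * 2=59 * sqrt(14)/ 27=8.18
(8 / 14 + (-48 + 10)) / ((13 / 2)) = -524 / 91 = -5.76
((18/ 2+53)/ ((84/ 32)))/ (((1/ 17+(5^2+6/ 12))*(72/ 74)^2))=1442926/ 1478169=0.98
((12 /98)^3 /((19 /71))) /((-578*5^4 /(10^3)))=-0.00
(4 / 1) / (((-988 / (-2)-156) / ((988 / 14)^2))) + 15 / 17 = 49831 / 833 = 59.82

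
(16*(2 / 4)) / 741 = 8 / 741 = 0.01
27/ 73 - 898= -65527/ 73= -897.63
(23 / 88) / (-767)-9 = -607487 / 67496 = -9.00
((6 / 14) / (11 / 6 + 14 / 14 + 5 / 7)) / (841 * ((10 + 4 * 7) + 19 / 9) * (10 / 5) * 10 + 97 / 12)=648 / 3618967279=0.00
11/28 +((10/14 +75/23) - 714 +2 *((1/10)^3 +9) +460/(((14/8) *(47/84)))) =-419671029/1891750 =-221.84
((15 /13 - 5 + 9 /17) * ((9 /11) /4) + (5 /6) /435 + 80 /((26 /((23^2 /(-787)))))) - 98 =-201225279529 /1997377668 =-100.74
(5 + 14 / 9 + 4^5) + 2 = 1032.56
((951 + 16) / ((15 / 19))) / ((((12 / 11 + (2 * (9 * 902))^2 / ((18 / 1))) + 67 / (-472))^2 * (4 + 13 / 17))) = 443143887296 / 369711756719963429320485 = 0.00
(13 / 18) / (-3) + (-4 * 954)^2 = 786340211 / 54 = 14561855.76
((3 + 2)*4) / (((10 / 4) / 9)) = 72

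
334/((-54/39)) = -241.22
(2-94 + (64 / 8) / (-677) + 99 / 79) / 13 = -4854045 / 695279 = -6.98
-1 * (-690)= 690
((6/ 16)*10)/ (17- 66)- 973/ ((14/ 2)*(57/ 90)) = -817605/ 3724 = -219.55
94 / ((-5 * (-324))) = 47 / 810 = 0.06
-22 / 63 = -0.35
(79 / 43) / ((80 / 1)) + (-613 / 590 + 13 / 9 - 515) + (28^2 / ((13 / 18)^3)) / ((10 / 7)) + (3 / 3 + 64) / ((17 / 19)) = 69238402868777 / 68223177360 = 1014.88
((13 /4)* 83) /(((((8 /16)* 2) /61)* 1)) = 65819 /4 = 16454.75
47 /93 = 0.51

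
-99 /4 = -24.75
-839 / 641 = -1.31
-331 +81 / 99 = -3632 / 11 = -330.18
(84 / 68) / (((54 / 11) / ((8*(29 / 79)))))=8932 / 12087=0.74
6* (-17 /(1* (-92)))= 51 /46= 1.11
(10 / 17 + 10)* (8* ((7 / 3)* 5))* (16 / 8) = 33600 / 17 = 1976.47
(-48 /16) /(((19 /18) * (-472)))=0.01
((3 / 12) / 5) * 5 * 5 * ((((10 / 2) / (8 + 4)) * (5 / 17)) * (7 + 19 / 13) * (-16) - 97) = -376555 / 2652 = -141.99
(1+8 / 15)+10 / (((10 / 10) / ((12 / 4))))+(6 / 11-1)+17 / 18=31703 / 990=32.02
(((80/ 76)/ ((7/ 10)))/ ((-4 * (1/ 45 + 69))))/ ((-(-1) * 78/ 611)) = -17625/ 413098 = -0.04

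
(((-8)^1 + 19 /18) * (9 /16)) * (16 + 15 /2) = -5875 /64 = -91.80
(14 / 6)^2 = 49 / 9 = 5.44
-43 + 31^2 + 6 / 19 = 17448 / 19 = 918.32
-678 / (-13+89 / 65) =7345 / 126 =58.29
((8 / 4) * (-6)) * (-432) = 5184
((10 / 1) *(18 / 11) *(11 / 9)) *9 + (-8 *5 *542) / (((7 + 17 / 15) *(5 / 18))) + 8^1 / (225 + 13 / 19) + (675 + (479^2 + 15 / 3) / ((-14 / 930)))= -498630708641 / 32696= -15250511.03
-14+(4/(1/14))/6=-14/3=-4.67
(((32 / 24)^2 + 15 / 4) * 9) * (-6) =-597 / 2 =-298.50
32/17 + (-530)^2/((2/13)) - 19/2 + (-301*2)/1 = 62058173/34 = 1825240.38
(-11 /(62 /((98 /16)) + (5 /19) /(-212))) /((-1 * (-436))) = -542773 /217743087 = -0.00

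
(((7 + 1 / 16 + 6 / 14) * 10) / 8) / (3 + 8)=4195 / 4928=0.85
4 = 4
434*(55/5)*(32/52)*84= 3208128/13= 246779.08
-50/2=-25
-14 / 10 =-1.40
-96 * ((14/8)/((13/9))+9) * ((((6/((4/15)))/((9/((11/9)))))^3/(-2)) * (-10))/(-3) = 49080625/1053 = 46610.28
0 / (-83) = 0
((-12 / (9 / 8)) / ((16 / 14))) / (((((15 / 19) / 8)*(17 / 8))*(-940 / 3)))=8512 / 59925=0.14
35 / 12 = 2.92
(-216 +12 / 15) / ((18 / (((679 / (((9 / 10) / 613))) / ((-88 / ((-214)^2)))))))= 2563776012574 / 891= 2877414155.53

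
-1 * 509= -509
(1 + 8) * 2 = 18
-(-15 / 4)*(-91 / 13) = -105 / 4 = -26.25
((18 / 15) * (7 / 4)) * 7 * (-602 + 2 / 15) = -221186 / 25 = -8847.44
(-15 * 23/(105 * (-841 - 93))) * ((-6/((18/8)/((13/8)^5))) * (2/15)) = -8539739/602542080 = -0.01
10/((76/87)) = 435/38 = 11.45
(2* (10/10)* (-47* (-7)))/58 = 329/29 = 11.34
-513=-513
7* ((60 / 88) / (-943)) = -105 / 20746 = -0.01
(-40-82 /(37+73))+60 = 1059 /55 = 19.25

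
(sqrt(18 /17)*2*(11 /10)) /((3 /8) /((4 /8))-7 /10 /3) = 396*sqrt(34) /527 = 4.38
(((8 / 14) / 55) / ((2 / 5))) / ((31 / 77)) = 2 / 31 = 0.06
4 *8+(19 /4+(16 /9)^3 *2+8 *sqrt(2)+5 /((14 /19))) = 8 *sqrt(2)+1118027 /20412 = 66.09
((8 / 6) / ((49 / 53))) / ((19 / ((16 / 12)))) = 0.10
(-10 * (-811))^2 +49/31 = 2038935149/31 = 65772101.58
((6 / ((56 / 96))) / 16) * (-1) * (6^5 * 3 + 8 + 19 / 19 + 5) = -15005.57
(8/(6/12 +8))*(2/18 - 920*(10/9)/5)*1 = -9808/51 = -192.31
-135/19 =-7.11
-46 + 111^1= 65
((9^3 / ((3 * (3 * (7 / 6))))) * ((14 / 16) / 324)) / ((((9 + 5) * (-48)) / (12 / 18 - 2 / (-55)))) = -29 / 147840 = -0.00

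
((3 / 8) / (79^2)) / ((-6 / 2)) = -1 / 49928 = -0.00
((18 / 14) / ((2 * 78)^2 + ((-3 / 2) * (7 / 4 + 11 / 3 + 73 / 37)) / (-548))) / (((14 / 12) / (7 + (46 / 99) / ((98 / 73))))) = 34682665728 / 104257347730459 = 0.00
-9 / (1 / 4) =-36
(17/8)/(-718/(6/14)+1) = -51/40184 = -0.00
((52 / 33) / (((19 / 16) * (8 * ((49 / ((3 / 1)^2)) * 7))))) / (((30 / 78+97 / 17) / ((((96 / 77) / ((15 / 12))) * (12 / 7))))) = 158865408 / 130021220945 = 0.00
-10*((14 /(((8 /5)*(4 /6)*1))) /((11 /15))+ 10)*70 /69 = -429625 /1518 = -283.02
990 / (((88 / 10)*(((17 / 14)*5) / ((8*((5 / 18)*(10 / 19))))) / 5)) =35000 / 323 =108.36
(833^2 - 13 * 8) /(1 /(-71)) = -49258735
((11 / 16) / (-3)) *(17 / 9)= -187 / 432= -0.43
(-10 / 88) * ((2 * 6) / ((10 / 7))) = -21 / 22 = -0.95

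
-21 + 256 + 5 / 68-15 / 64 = 255505 / 1088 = 234.84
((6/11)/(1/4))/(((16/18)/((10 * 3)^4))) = 21870000/11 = 1988181.82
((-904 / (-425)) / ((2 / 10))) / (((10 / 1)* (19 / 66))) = 29832 / 8075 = 3.69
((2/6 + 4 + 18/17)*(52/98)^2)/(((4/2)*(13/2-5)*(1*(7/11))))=2044900/2571471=0.80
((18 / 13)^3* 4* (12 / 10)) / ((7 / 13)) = 139968 / 5915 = 23.66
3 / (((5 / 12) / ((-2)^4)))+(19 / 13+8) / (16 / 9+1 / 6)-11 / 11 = 10835 / 91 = 119.07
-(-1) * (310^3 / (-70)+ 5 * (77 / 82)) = -244283505 / 574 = -425581.02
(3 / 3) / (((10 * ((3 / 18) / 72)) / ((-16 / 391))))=-3456 / 1955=-1.77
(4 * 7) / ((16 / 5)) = 35 / 4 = 8.75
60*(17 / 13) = 1020 / 13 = 78.46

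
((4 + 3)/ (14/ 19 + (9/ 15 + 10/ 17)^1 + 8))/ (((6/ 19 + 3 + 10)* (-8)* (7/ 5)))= -153425/ 32442696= -0.00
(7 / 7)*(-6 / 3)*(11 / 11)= -2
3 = 3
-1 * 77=-77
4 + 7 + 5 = 16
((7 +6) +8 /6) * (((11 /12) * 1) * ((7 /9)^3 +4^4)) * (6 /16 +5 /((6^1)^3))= 3802721813 /2834352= 1341.65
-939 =-939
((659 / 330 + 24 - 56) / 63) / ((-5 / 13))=1.24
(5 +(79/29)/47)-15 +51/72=-302053/32712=-9.23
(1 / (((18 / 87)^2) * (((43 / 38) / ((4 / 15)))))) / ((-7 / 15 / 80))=-2556640 / 2709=-943.76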